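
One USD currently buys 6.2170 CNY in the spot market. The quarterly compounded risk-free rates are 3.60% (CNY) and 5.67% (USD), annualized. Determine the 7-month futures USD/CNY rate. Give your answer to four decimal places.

By covered interest parity, F = S · (1+r_CNY/4)^(4T) / (1+r_USD/4)^(4T)
= 6.2170 × 1.021126 / 1.033388 = 6.2170 × 0.988134
F = 6.1432 CNY per USD

6.1432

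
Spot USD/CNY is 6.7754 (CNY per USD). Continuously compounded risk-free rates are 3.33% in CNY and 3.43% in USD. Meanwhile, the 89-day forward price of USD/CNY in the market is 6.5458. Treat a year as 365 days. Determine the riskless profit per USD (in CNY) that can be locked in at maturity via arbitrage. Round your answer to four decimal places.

Fair forward: F* = S·e^(carry·T), with carry = (r_CNY − r_USD) = 0.0333 − 0.0343 = -0.0010
F* = 6.7754 · e^(-0.0010 × 89/365) = 6.7754 · e^-0.000244 = 6.7754 × 0.999756 = 6.7737
Market 6.5458 < fair 6.7737: forward underpriced → reverse cash-and-carry (short spot, go long the forward).
At maturity, profit = |F_mkt − F*| = |6.5458 − 6.7737| = 0.2279 per USD (in CNY)

0.2279 per USD (in CNY)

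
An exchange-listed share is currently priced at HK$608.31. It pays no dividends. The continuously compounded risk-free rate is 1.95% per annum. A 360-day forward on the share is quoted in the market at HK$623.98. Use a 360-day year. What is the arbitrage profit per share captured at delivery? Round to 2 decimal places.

Fair forward: F* = S·e^(carry·T), with carry = r = 0.0195
F* = 608.31 · e^(0.0195 × 360/360) = 608.31 · e^0.019500 = 608.31 × 1.019691 = HK$620.2882
Market HK$623.98 > fair HK$620.2882: forward overpriced → cash-and-carry (buy spot, short the forward).
At maturity, profit = |F_mkt − F*| = |623.98 − 620.2882| = HK$3.69 per share

HK$3.69 per share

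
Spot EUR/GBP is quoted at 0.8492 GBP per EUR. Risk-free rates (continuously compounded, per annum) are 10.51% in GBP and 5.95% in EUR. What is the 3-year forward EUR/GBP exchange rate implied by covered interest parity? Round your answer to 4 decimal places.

0.9737

F = S·e^((r_GBP − r_EUR)T) = 0.8492 · e^((0.1051 − 0.0595) × 3)
= 0.8492 · e^0.136800 = 0.8492 × 1.146599
F = 0.9737 GBP per EUR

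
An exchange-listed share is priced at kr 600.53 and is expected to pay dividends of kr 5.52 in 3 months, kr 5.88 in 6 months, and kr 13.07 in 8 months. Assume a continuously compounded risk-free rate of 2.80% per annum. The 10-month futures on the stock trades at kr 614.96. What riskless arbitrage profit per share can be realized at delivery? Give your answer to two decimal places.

kr 24.93 per share

PV(dividends) I = 5.52·e^(−0.0280·3/12) + 5.88·e^(−0.0280·6/12) + 13.07·e^(−0.0280·8/12) = 24.1080
Fair futures F* = (S − I)·e^(rT) = (600.53 − 24.1080)·e^0.023333 = 576.4220 × 1.023607 = 590.0296
Market kr 614.96 > fair 590.0296: forward overpriced → cash-and-carry (borrow at r, buy the stock and collect the dividends, short the forward).
Profit at T = |F_mkt − F*| = |614.96 − 590.0296| = kr 24.93 per share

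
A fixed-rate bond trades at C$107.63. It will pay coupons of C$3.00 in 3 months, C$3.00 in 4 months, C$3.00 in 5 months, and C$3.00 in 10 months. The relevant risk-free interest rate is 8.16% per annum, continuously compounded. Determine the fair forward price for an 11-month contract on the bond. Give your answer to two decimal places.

C$103.53

PV(coupons) I = 3.00·e^(−0.0816·3/12) + 3.00·e^(−0.0816·4/12) + 3.00·e^(−0.0816·5/12) + 3.00·e^(−0.0816·10/12)
I = 2.9394 + 2.9195 + 2.8997 + 2.8028 = 11.5614
F = (S − I)·e^(rT) = (107.63 − 11.5614) · e^(0.0816·11/12)
= 96.0686 · e^0.074800 = 96.0686 × 1.077669 = C$103.53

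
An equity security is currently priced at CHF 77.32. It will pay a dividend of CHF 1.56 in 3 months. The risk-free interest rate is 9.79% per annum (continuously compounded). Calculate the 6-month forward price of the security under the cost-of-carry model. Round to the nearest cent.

CHF 79.60

PV(dividends) I = 1.56·e^(−0.0979·3/12)
I = 1.5223
F = (S − I)·e^(rT) = (77.32 − 1.5223) · e^(0.0979·6/12)
= 75.7977 · e^0.048950 = 75.7977 × 1.050168 = CHF 79.60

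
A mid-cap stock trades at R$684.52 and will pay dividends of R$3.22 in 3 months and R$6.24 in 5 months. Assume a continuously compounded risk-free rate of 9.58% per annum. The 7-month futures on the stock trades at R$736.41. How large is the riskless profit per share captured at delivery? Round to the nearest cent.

R$22.21 per share

PV(dividends) I = 3.22·e^(−0.0958·3/12) + 6.24·e^(−0.0958·5/12) = 9.1396
Fair futures F* = (S − I)·e^(rT) = (684.52 − 9.1396)·e^0.055883 = 675.3804 × 1.057474 = 714.1972
Market R$736.41 > fair 714.1972: forward overpriced → cash-and-carry (borrow at r, buy the stock and collect the dividends, short the forward).
Profit at T = |F_mkt − F*| = |736.41 − 714.1972| = R$22.21 per share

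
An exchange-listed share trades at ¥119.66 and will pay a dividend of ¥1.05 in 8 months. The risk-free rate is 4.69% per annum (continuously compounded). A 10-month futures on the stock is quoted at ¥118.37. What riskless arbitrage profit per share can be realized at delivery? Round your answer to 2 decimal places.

PV(dividends) I = 1.05·e^(−0.0469·8/12) = 1.0177
Fair futures F* = (S − I)·e^(rT) = (119.66 − 1.0177)·e^0.039083 = 118.6423 × 1.039857 = 123.3710
Market ¥118.37 < fair 123.3710: forward underpriced → reverse cash-and-carry (short the stock, invest proceeds at r, pay the dividends, go long the forward).
Profit at T = |F_mkt − F*| = |118.37 − 123.3710| = ¥5.00 per share

¥5.00 per share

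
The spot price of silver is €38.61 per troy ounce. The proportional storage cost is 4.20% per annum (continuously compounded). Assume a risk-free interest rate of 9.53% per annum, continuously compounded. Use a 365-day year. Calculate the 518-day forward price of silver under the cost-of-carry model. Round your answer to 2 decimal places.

€46.92 per troy ounce

Net carry = r + u − y = 0.0953 + 0.0420 − 0.0000 = 0.1373
F = S·e^((r+u−y)T) = 38.61 · e^(0.1373 × 518/365) = 38.61 · e^0.194853
= 38.61 × 1.215132 = €46.92 per troy ounce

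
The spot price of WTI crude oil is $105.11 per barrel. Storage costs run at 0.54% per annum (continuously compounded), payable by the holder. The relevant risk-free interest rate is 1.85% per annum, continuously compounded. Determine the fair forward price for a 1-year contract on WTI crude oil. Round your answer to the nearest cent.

$107.65 per barrel

Net carry = r + u − y = 0.0185 + 0.0054 − 0.0000 = 0.0239
F = S·e^((r+u−y)T) = 105.11 · e^(0.0239 × 1) = 105.11 · e^0.023900
= 105.11 × 1.024188 = $107.65 per barrel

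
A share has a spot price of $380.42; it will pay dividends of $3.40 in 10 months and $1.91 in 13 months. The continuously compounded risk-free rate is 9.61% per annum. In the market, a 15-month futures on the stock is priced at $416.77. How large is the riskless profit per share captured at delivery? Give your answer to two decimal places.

PV(dividends) I = 3.40·e^(−0.0961·10/12) + 1.91·e^(−0.0961·13/12) = 4.8595
Fair futures F* = (S − I)·e^(rT) = (380.42 − 4.8595)·e^0.120125 = 375.5605 × 1.127638 = 423.4963
Market $416.77 < fair 423.4963: forward underpriced → reverse cash-and-carry (short the stock, invest proceeds at r, pay the dividends, go long the forward).
Profit at T = |F_mkt − F*| = |416.77 − 423.4963| = $6.73 per share

$6.73 per share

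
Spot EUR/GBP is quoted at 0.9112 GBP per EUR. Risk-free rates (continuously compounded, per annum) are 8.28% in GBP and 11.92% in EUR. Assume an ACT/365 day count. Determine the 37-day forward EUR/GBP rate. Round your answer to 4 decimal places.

0.9078

F = S·e^((r_GBP − r_EUR)T) = 0.9112 · e^((0.0828 − 0.1192) × 37/365)
= 0.9112 · e^-0.003690 = 0.9112 × 0.996317
F = 0.9078 GBP per EUR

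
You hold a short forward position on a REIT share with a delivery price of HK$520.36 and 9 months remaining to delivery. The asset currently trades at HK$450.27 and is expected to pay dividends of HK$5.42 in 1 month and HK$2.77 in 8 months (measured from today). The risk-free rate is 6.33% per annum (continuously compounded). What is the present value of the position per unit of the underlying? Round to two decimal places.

PV(remaining dividends) I = 5.42·e^(−0.0633·1/12) + 2.77·e^(−0.0633·8/12) = 8.0470
Current forward F = (S − I)·e^(rT) = (450.27 − 8.0470)·e^(0.0633·9/12) = 442.2230 × 1.048620 = 463.7239
Value (long) = (F − K)·e^(−rT) = (463.7239 − 520.36) × 0.953634 = -54.0101
Short position value = −(long value) = HK$54.01

HK$54.01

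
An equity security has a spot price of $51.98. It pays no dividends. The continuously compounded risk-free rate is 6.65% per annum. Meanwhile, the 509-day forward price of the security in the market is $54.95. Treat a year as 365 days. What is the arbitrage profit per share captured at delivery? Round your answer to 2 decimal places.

Fair forward: F* = S·e^(carry·T), with carry = r = 0.0665
F* = 51.98 · e^(0.0665 × 509/365) = 51.98 · e^0.092736 = 51.98 × 1.097172 = $57.0310
Market $54.95 < fair $57.0310: forward underpriced → reverse cash-and-carry (short spot, go long the forward).
At maturity, profit = |F_mkt − F*| = |54.95 − 57.0310| = $2.08 per share

$2.08 per share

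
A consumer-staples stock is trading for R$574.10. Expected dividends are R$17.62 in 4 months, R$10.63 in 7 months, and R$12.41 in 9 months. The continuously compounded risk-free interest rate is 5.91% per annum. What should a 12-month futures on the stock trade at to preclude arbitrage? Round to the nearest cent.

PV(dividends) I = 17.62·e^(−0.0591·4/12) + 10.63·e^(−0.0591·7/12) + 12.41·e^(−0.0591·9/12)
I = 17.2763 + 10.2698 + 11.8719 = 39.4180
F = (S − I)·e^(rT) = (574.10 − 39.4180) · e^(0.0591·12/12)
= 534.6820 · e^0.059100 = 534.6820 × 1.060881 = R$567.23

R$567.23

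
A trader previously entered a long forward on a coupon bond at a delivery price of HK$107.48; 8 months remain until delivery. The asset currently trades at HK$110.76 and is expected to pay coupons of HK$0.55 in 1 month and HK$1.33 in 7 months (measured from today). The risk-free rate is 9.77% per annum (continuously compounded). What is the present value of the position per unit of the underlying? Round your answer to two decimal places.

PV(remaining coupons) I = 0.55·e^(−0.0977·1/12) + 1.33·e^(−0.0977·7/12) = 1.8019
Current forward F = (S − I)·e^(rT) = (110.76 − 1.8019)·e^(0.0977·8/12) = 108.9581 × 1.067301 = 116.2911
Value (long) = (F − K)·e^(−rT) = (116.2911 − 107.48) × 0.936943 = 8.2555
Value = HK$8.26

HK$8.26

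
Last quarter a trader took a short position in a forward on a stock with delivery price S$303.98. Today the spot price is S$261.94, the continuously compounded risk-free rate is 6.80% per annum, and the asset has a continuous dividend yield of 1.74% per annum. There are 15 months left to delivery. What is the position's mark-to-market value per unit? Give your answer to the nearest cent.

Current fair forward for the remaining 15 months: F = S·e^((r − q)·T), (r − q) = 0.0680 − 0.0174 = 0.0506
F = 261.94 · e^(0.0506 × 15/12) = 261.94 × 1.065293 = 279.0428
Value of long forward = (F − K)·e^(−rT) = (279.0428 − 303.98) · e^(−0.0680·15/12)
= -24.9372 × 0.918512 = -22.91
Short position value = −(long value) = S$22.91

S$22.91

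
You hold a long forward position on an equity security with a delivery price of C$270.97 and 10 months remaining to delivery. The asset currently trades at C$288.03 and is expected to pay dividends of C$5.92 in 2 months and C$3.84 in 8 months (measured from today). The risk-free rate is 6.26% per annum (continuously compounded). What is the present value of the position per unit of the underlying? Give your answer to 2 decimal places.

PV(remaining dividends) I = 5.92·e^(−0.0626·2/12) + 3.84·e^(−0.0626·8/12) = 9.5416
Current forward F = (S − I)·e^(rT) = (288.03 − 9.5416)·e^(0.0626·10/12) = 278.4884 × 1.053551 = 293.4017
Value (long) = (F − K)·e^(−rT) = (293.4017 − 270.97) × 0.949171 = 21.2915
Value = C$21.29

C$21.29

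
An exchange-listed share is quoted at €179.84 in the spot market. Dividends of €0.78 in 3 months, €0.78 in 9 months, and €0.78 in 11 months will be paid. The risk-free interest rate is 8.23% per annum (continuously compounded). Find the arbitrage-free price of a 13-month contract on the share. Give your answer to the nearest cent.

PV(dividends) I = 0.78·e^(−0.0823·3/12) + 0.78·e^(−0.0823·9/12) + 0.78·e^(−0.0823·11/12)
I = 0.7641 + 0.7333 + 0.7233 = 2.2207
F = (S − I)·e^(rT) = (179.84 − 2.2207) · e^(0.0823·13/12)
= 177.6193 · e^0.089158 = 177.6193 × 1.093253 = €194.18

€194.18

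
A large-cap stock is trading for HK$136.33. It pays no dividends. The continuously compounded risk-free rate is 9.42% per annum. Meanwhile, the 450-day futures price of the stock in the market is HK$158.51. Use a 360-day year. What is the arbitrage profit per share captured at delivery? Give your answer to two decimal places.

HK$5.14 per share

Fair futures: F* = S·e^(carry·T), with carry = r = 0.0942
F* = 136.33 · e^(0.0942 × 450/360) = 136.33 · e^0.117750 = 136.33 × 1.124963 = HK$153.3662
Market HK$158.51 > fair HK$153.3662: forward overpriced → cash-and-carry (buy spot, short the forward).
At maturity, profit = |F_mkt − F*| = |158.51 − 153.3662| = HK$5.14 per share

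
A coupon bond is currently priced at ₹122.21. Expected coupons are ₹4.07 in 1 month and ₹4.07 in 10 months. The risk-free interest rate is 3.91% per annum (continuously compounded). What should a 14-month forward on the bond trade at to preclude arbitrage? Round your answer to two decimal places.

PV(coupons) I = 4.07·e^(−0.0391·1/12) + 4.07·e^(−0.0391·10/12)
I = 4.0568 + 3.9395 = 7.9963
F = (S − I)·e^(rT) = (122.21 − 7.9963) · e^(0.0391·14/12)
= 114.2137 · e^0.045617 = 114.2137 × 1.046673 = ₹119.54

₹119.54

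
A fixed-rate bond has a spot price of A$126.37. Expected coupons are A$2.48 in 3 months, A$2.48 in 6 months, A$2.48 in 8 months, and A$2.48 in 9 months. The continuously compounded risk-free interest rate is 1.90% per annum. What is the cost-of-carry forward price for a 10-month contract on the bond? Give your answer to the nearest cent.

PV(coupons) I = 2.48·e^(−0.0190·3/12) + 2.48·e^(−0.0190·6/12) + 2.48·e^(−0.0190·8/12) + 2.48·e^(−0.0190·9/12)
I = 2.4682 + 2.4566 + 2.4488 + 2.4449 = 9.8185
F = (S − I)·e^(rT) = (126.37 − 9.8185) · e^(0.0190·10/12)
= 116.5515 · e^0.015833 = 116.5515 × 1.015959 = A$118.41

A$118.41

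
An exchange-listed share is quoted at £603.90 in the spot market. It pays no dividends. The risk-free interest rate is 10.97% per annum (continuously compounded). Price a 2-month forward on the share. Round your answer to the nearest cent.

£615.04

F = S·e^(rT) = 603.90 · e^(0.1097 × 2/12)
= 603.90 · e^0.018283 = 603.90 × 1.018451
F = £615.04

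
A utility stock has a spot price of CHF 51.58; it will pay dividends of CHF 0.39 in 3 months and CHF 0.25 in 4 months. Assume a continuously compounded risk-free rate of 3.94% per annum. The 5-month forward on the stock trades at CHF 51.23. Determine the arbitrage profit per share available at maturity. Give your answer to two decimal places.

PV(dividends) I = 0.39·e^(−0.0394·3/12) + 0.25·e^(−0.0394·4/12) = 0.6329
Fair forward F* = (S − I)·e^(rT) = (51.58 − 0.6329)·e^0.016417 = 50.9471 × 1.016552 = 51.7904
Market CHF 51.23 < fair 51.7904: forward underpriced → reverse cash-and-carry (short the stock, invest proceeds at r, pay the dividends, go long the forward).
Profit at T = |F_mkt − F*| = |51.23 − 51.7904| = CHF 0.56 per share

CHF 0.56 per share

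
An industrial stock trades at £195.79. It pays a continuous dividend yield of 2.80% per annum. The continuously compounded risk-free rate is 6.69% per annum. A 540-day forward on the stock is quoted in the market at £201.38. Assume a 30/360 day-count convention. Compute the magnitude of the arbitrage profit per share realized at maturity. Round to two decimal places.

Fair forward: F* = S·e^(carry·T), with carry = (r − q) = 0.0669 − 0.0280 = 0.0389
F* = 195.79 · e^(0.0389 × 540/360) = 195.79 · e^0.058350 = 195.79 × 1.060086 = £207.5542
Market £201.38 < fair £207.5542: forward underpriced → reverse cash-and-carry (short spot, go long the forward).
At maturity, profit = |F_mkt − F*| = |201.38 − 207.5542| = £6.17 per share

£6.17 per share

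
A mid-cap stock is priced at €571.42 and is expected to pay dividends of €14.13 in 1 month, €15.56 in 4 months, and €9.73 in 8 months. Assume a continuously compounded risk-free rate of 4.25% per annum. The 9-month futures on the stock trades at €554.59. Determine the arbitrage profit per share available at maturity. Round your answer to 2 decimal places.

€4.80 per share

PV(dividends) I = 14.13·e^(−0.0425·1/12) + 15.56·e^(−0.0425·4/12) + 9.73·e^(−0.0425·8/12) = 38.8794
Fair futures F* = (S − I)·e^(rT) = (571.42 − 38.8794)·e^0.031875 = 532.5406 × 1.032388 = 549.7885
Market €554.59 > fair 549.7885: forward overpriced → cash-and-carry (borrow at r, buy the stock and collect the dividends, short the forward).
Profit at T = |F_mkt − F*| = |554.59 − 549.7885| = €4.80 per share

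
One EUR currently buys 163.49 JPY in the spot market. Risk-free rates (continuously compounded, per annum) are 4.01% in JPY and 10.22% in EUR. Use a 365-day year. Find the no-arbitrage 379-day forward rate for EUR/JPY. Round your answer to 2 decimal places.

F = S·e^((r_JPY − r_EUR)T) = 163.49 · e^((0.0401 − 0.1022) × 379/365)
= 163.49 · e^-0.064482 = 163.49 × 0.937553
F = 153.28 JPY per EUR

153.28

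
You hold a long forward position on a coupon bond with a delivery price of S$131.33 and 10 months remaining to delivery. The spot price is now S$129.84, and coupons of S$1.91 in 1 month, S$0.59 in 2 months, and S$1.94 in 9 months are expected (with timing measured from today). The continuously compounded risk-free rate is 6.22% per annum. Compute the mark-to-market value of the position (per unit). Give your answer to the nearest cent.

S$0.81

PV(remaining coupons) I = 1.91·e^(−0.0622·1/12) + 0.59·e^(−0.0622·2/12) + 1.94·e^(−0.0622·9/12) = 4.3356
Current forward F = (S − I)·e^(rT) = (129.84 − 4.3356)·e^(0.0622·10/12) = 125.5044 × 1.053200 = 132.1812
Value (long) = (F − K)·e^(−rT) = (132.1812 − 131.33) × 0.949487 = 0.8082
Value = S$0.81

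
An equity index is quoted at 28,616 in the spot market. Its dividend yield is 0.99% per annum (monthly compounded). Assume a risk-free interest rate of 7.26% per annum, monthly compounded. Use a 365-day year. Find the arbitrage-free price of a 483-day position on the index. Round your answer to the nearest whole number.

31,083

F = S · (1+r/12)^(12T) / (1+q/12)^(12T)
= 28616 × 1.100518 / 1.013181 = 28616 × 1.086201
F = 31,083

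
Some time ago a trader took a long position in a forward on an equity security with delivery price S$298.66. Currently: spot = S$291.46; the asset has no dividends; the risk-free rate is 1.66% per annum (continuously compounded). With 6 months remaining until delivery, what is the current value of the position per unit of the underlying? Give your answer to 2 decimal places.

-S$4.73

Current fair forward for the remaining 6 months: F = S·e^(r·T), r = 0.0166
F = 291.46 · e^(0.0166 × 6/12) = 291.46 × 1.008335 = 293.8893
Value of long forward = (F − K)·e^(−rT) = (293.8893 − 298.66) · e^(−0.0166·6/12)
= -4.7707 × 0.991734 = -4.73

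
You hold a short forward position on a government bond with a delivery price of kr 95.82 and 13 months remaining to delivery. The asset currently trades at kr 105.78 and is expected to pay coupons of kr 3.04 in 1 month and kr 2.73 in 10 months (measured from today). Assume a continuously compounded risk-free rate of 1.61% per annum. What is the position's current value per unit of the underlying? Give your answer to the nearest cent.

PV(remaining coupons) I = 3.04·e^(−0.0161·1/12) + 2.73·e^(−0.0161·10/12) = 5.7295
Current forward F = (S − I)·e^(rT) = (105.78 − 5.7295)·e^(0.0161·13/12) = 100.0505 × 1.017595 = 101.8109
Value (long) = (F − K)·e^(−rT) = (101.8109 − 95.82) × 0.982710 = 5.8873
Short position value = −(long value) = -kr 5.89

-kr 5.89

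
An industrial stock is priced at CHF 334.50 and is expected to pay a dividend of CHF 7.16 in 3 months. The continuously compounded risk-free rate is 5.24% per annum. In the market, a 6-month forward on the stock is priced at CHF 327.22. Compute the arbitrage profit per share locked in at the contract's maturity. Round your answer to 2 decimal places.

CHF 8.91 per share

PV(dividends) I = 7.16·e^(−0.0524·3/12) = 7.0668
Fair forward F* = (S − I)·e^(rT) = (334.50 − 7.0668)·e^0.026200 = 327.4332 × 1.026546 = 336.1252
Market CHF 327.22 < fair 336.1252: forward underpriced → reverse cash-and-carry (short the stock, invest proceeds at r, pay the dividends, go long the forward).
Profit at T = |F_mkt − F*| = |327.22 − 336.1252| = CHF 8.91 per share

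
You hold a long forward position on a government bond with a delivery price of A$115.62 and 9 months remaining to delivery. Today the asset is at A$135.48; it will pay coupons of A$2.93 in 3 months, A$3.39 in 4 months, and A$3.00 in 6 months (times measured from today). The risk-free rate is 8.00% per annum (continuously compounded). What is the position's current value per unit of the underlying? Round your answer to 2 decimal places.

PV(remaining coupons) I = 2.93·e^(−0.0800·3/12) + 3.39·e^(−0.0800·4/12) + 3.00·e^(−0.0800·6/12) = 9.0551
Current forward F = (S − I)·e^(rT) = (135.48 − 9.0551)·e^(0.0800·9/12) = 126.4249 × 1.061837 = 134.2426
Value (long) = (F − K)·e^(−rT) = (134.2426 − 115.62) × 0.941765 = 17.5381
Value = A$17.54

A$17.54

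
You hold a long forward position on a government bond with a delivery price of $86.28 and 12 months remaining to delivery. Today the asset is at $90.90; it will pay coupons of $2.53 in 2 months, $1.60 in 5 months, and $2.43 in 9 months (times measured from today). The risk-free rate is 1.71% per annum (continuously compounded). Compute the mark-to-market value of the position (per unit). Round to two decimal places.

PV(remaining coupons) I = 2.53·e^(−0.0171·2/12) + 1.60·e^(−0.0171·5/12) + 2.43·e^(−0.0171·9/12) = 6.5105
Current forward F = (S − I)·e^(rT) = (90.90 − 6.5105)·e^(0.0171·12/12) = 84.3895 × 1.017247 = 85.8450
Value (long) = (F − K)·e^(−rT) = (85.8450 − 86.28) × 0.983045 = -0.4276
Value = -$0.43

-$0.43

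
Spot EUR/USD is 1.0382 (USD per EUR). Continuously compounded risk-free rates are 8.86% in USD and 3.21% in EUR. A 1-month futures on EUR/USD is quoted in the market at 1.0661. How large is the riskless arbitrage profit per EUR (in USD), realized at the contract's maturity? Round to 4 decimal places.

Fair futures: F* = S·e^(carry·T), with carry = (r_USD − r_EUR) = 0.0886 − 0.0321 = 0.0565
F* = 1.0382 · e^(0.0565 × 1/12) = 1.0382 · e^0.004708 = 1.0382 × 1.004719 = 1.0431
Market 1.0661 > fair 1.0431: forward overpriced → cash-and-carry (buy spot, short the forward).
At maturity, profit = |F_mkt − F*| = |1.0661 − 1.0431| = 0.0230 per EUR (in USD)

0.0230 per EUR (in USD)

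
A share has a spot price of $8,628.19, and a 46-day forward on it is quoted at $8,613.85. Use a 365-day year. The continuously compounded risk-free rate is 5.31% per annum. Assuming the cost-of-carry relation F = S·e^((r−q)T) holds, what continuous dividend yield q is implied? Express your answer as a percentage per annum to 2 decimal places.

6.63%

From F = S·e^((r−q)T): (r − q) = ln(F/S)/T
ln(8613.85/8628.19) = ln(0.998338) = -0.001663
(r − q) = -0.001663 / (46/365) = -0.013196
q = r − ln(F/S)/T = 0.0531 + 0.013196 = 0.066296
q = 6.63%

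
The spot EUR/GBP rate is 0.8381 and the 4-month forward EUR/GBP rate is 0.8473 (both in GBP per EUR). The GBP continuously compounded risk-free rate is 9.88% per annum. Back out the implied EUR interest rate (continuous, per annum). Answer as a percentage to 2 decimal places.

F = S·e^((r_GBP − r_EUR)T) ⇒ r_EUR = r_GBP − ln(F/S)/T
ln(0.8473/0.8381) = 0.010917; /(4/12) = 0.032751
r_EUR = 0.0988 − 0.032751 = 0.066049
r_EUR = 6.60%

6.60%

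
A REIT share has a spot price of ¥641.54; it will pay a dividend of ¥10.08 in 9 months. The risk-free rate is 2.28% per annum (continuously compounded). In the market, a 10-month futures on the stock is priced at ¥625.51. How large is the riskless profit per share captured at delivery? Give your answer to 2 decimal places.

¥18.24 per share

PV(dividends) I = 10.08·e^(−0.0228·9/12) = 9.9091
Fair futures F* = (S − I)·e^(rT) = (641.54 − 9.9091)·e^0.019000 = 631.6309 × 1.019182 = 643.7468
Market ¥625.51 < fair 643.7468: forward underpriced → reverse cash-and-carry (short the stock, invest proceeds at r, pay the dividends, go long the forward).
Profit at T = |F_mkt − F*| = |625.51 − 643.7468| = ¥18.24 per share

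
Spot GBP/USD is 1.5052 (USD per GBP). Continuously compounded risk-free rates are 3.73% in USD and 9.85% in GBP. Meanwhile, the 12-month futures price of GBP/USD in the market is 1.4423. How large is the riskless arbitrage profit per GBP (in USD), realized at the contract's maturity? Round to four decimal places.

0.0265 per GBP (in USD)

Fair futures: F* = S·e^(carry·T), with carry = (r_USD − r_GBP) = 0.0373 − 0.0985 = -0.0612
F* = 1.5052 · e^(-0.0612 × 12/12) = 1.5052 · e^-0.061200 = 1.5052 × 0.940635 = 1.4158
Market 1.4423 > fair 1.4158: forward overpriced → cash-and-carry (buy spot, short the forward).
At maturity, profit = |F_mkt − F*| = |1.4423 − 1.4158| = 0.0265 per GBP (in USD)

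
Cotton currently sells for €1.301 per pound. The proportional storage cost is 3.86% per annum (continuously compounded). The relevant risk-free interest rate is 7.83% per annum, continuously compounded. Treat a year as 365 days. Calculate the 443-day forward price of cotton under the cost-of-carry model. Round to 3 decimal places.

€1.499 per pound

Net carry = r + u − y = 0.0783 + 0.0386 − 0.0000 = 0.1169
F = S·e^((r+u−y)T) = 1.301 · e^(0.1169 × 443/365) = 1.301 · e^0.141881
= 1.301 × 1.152440 = €1.499 per pound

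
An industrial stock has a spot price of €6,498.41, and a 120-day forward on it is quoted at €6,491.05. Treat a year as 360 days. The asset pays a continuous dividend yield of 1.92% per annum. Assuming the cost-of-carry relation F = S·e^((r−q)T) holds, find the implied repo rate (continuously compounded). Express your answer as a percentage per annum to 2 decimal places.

From F = S·e^((r−q)T): (r − q) = ln(F/S)/T
ln(6491.05/6498.41) = ln(0.998867) = -0.001134
(r − q) = -0.001134 / (120/360) = -0.003402
r = ln(F/S)/T + q = -0.003402 + 0.0192 = 0.015798
r = 1.58%

1.58%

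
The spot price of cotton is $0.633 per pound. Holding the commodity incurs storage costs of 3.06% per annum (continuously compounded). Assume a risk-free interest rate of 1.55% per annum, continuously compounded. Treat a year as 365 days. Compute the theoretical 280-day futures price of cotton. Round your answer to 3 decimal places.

$0.656 per pound

Net carry = r + u − y = 0.0155 + 0.0306 − 0.0000 = 0.0461
F = S·e^((r+u−y)T) = 0.633 · e^(0.0461 × 280/365) = 0.633 · e^0.035364
= 0.633 × 1.035997 = $0.656 per pound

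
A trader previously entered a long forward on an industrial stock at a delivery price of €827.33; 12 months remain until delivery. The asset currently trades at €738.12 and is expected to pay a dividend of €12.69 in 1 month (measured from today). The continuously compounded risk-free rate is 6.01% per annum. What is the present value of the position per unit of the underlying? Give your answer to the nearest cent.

-€53.58

PV(remaining dividends) I = 12.69·e^(−0.0601·1/12) = 12.6266
Current forward F = (S − I)·e^(rT) = (738.12 − 12.6266)·e^(0.0601·12/12) = 725.4934 × 1.061943 = 770.4326
Value (long) = (F − K)·e^(−rT) = (770.4326 − 827.33) × 0.941670 = -53.5786
Value = -€53.58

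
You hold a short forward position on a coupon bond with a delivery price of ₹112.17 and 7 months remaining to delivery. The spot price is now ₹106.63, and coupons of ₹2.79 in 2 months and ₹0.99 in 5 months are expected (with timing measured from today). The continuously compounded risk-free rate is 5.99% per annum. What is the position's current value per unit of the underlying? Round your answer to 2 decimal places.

₹5.42

PV(remaining coupons) I = 2.79·e^(−0.0599·2/12) + 0.99·e^(−0.0599·5/12) = 3.7279
Current forward F = (S − I)·e^(rT) = (106.63 − 3.7279)·e^(0.0599·7/12) = 102.9021 × 1.035559 = 106.5612
Value (long) = (F − K)·e^(−rT) = (106.5612 − 112.17) × 0.965662 = -5.4162
Short position value = −(long value) = ₹5.42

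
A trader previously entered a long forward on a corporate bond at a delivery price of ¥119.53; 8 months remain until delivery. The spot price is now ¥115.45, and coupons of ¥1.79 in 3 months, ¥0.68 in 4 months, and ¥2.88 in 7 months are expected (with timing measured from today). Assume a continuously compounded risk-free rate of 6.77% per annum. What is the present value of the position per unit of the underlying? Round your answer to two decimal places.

PV(remaining coupons) I = 1.79·e^(−0.0677·3/12) + 0.68·e^(−0.0677·4/12) + 2.88·e^(−0.0677·7/12) = 5.1933
Current forward F = (S − I)·e^(rT) = (115.45 − 5.1933)·e^(0.0677·8/12) = 110.2567 × 1.046167 = 115.3469
Value (long) = (F − K)·e^(−rT) = (115.3469 − 119.53) × 0.955870 = -3.9985
Value = -¥4.00

-¥4.00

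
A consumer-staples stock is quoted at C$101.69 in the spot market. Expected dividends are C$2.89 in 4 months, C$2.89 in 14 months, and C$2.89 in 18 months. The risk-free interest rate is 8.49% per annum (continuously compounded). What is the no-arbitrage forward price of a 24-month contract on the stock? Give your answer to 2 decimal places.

C$111.06

PV(dividends) I = 2.89·e^(−0.0849·4/12) + 2.89·e^(−0.0849·14/12) + 2.89·e^(−0.0849·18/12)
I = 2.8094 + 2.6175 + 2.5444 = 7.9713
F = (S − I)·e^(rT) = (101.69 − 7.9713) · e^(0.0849·24/12)
= 93.7187 · e^0.169800 = 93.7187 × 1.185068 = C$111.06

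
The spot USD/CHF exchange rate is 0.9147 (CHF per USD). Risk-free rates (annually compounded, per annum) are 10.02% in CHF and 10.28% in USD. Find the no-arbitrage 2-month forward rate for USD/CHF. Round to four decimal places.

0.9143

By covered interest parity, F = S · (1+r_CHF)^T / (1+r_USD)^T
= 0.9147 × 1.016043 / 1.016442 = 0.9147 × 0.999607
F = 0.9143 CHF per USD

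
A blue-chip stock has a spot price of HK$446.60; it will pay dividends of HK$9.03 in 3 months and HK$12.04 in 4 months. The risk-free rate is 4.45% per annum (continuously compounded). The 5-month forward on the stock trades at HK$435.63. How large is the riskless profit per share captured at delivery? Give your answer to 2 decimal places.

HK$1.85 per share

PV(dividends) I = 9.03·e^(−0.0445·3/12) + 12.04·e^(−0.0445·4/12) = 20.7928
Fair forward F* = (S − I)·e^(rT) = (446.60 − 20.7928)·e^0.018542 = 425.8072 × 1.018715 = 433.7762
Market HK$435.63 > fair 433.7762: forward overpriced → cash-and-carry (borrow at r, buy the stock and collect the dividends, short the forward).
Profit at T = |F_mkt − F*| = |435.63 − 433.7762| = HK$1.85 per share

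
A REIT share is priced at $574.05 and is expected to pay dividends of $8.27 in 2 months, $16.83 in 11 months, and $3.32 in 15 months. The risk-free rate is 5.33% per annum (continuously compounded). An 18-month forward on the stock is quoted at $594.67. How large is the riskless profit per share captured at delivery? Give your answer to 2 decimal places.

$2.45 per share

PV(dividends) I = 8.27·e^(−0.0533·2/12) + 16.83·e^(−0.0533·11/12) + 3.32·e^(−0.0533·15/12) = 27.3304
Fair forward F* = (S − I)·e^(rT) = (574.05 − 27.3304)·e^0.079950 = 546.7196 × 1.083233 = 592.2247
Market $594.67 > fair 592.2247: forward overpriced → cash-and-carry (borrow at r, buy the stock and collect the dividends, short the forward).
Profit at T = |F_mkt − F*| = |594.67 − 592.2247| = $2.45 per share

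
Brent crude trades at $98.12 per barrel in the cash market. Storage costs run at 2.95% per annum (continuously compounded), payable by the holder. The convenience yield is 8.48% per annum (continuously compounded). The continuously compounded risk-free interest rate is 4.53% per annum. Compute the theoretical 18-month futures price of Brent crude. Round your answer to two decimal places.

$96.66 per barrel

Net carry = r + u − y = 0.0453 + 0.0295 − 0.0848 = -0.0100
F = S·e^((r+u−y)T) = 98.12 · e^(-0.0100 × 18/12) = 98.12 · e^-0.015000
= 98.12 × 0.985112 = $96.66 per barrel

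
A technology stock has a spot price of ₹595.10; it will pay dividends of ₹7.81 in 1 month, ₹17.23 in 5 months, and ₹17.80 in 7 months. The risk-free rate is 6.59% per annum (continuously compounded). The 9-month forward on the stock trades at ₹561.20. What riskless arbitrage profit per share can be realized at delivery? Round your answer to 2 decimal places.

₹20.28 per share

PV(dividends) I = 7.81·e^(−0.0659·1/12) + 17.23·e^(−0.0659·5/12) + 17.80·e^(−0.0659·7/12) = 41.6593
Fair forward F* = (S − I)·e^(rT) = (595.10 − 41.6593)·e^0.049425 = 553.4407 × 1.050667 = 581.4819
Market ₹561.20 < fair 581.4819: forward underpriced → reverse cash-and-carry (short the stock, invest proceeds at r, pay the dividends, go long the forward).
Profit at T = |F_mkt − F*| = |561.20 − 581.4819| = ₹20.28 per share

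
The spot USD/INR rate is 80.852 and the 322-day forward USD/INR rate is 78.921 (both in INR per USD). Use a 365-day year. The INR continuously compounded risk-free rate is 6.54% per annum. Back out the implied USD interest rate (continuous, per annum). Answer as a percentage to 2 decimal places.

F = S·e^((r_INR − r_USD)T) ⇒ r_USD = r_INR − ln(F/S)/T
ln(78.921/80.852) = -0.024173; /(322/365) = -0.027401
r_USD = 0.0654 + 0.027401 = 0.092801
r_USD = 9.28%

9.28%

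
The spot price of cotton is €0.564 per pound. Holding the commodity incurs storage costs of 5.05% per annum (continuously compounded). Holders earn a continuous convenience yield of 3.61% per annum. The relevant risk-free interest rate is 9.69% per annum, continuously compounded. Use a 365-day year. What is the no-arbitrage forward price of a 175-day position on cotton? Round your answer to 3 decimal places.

€0.595 per pound

Net carry = r + u − y = 0.0969 + 0.0505 − 0.0361 = 0.1113
F = S·e^((r+u−y)T) = 0.564 · e^(0.1113 × 175/365) = 0.564 · e^0.053363
= 0.564 × 1.054812 = €0.595 per pound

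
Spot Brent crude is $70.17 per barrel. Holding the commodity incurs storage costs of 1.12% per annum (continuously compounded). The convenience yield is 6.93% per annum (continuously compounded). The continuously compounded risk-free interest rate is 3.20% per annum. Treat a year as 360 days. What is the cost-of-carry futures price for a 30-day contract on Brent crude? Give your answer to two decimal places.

Net carry = r + u − y = 0.0320 + 0.0112 − 0.0693 = -0.0261
F = S·e^((r+u−y)T) = 70.17 · e^(-0.0261 × 30/360) = 70.17 · e^-0.002175
= 70.17 × 0.997827 = $70.02 per barrel

$70.02 per barrel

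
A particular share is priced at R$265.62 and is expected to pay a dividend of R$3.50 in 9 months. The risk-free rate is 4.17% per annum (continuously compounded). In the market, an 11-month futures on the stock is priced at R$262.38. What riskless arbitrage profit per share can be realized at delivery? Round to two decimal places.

PV(dividends) I = 3.50·e^(−0.0417·9/12) = 3.3922
Fair futures F* = (S − I)·e^(rT) = (265.62 − 3.3922)·e^0.038225 = 262.2278 × 1.038965 = 272.4455
Market R$262.38 < fair 272.4455: forward underpriced → reverse cash-and-carry (short the stock, invest proceeds at r, pay the dividends, go long the forward).
Profit at T = |F_mkt − F*| = |262.38 − 272.4455| = R$10.07 per share

R$10.07 per share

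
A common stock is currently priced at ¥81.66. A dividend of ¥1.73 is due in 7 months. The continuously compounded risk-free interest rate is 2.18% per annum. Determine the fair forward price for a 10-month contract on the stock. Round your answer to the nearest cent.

PV(dividends) I = 1.73·e^(−0.0218·7/12)
I = 1.7081
F = (S − I)·e^(rT) = (81.66 − 1.7081) · e^(0.0218·10/12)
= 79.9519 · e^0.018167 = 79.9519 × 1.018333 = ¥81.42

¥81.42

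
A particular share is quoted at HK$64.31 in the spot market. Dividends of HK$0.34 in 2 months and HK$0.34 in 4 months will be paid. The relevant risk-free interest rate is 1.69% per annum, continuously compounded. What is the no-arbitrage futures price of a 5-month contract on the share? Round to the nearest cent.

HK$64.08

PV(dividends) I = 0.34·e^(−0.0169·2/12) + 0.34·e^(−0.0169·4/12)
I = 0.3390 + 0.3381 = 0.6771
F = (S − I)·e^(rT) = (64.31 − 0.6771) · e^(0.0169·5/12)
= 63.6329 · e^0.007042 = 63.6329 × 1.007067 = HK$64.08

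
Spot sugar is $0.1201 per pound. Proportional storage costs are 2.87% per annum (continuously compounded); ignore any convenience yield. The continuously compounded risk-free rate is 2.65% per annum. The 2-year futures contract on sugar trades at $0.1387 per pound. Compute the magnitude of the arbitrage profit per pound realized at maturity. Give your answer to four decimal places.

Fair futures: F* = S·e^(carry·T), with carry = (r + u) = 0.0265 + 0.0287 = 0.0552
F* = 0.1201 · e^(0.0552 × 2) = 0.1201 · e^0.110400 = 0.1201 × 1.116725 = $0.1341
Market $0.1387 > fair $0.1341: forward overpriced → cash-and-carry (buy spot, short the forward).
At maturity, profit = |F_mkt − F*| = |0.1387 − 0.1341| = $0.0046 per pound

$0.0046 per pound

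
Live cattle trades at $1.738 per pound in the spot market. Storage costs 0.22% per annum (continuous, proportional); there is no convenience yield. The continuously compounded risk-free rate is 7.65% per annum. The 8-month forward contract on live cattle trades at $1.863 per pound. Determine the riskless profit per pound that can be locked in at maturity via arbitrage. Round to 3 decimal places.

Fair forward: F* = S·e^(carry·T), with carry = (r + u) = 0.0765 + 0.0022 = 0.0787
F* = 1.738 · e^(0.0787 × 8/12) = 1.738 · e^0.052467 = 1.738 × 1.053868 = $1.8316
Market $1.863 > fair $1.8316: forward overpriced → cash-and-carry (buy spot, short the forward).
At maturity, profit = |F_mkt − F*| = |1.863 − 1.8316| = $0.031 per pound

$0.031 per pound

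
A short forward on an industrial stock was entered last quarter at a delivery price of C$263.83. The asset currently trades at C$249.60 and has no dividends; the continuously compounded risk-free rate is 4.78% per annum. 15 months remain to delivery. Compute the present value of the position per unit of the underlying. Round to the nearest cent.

Current fair forward for the remaining 15 months: F = S·e^(r·T), r = 0.0478
F = 249.60 · e^(0.0478 × 15/12) = 249.60 × 1.061571 = 264.9681
Value of long forward = (F − K)·e^(−rT) = (264.9681 − 263.83) · e^(−0.0478·15/12)
= 1.1381 × 0.942000 = 1.07
Short position value = −(long value) = -C$1.07

-C$1.07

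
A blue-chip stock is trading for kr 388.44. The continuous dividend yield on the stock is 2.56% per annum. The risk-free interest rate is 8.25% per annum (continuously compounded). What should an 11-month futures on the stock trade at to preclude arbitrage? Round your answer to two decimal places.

kr 409.24

F = S·e^((r − q)T) = 388.44 · e^((0.0825 − 0.0256) × 11/12)
= 388.44 · e^0.052158 = 388.44 × 1.053542
F = kr 409.24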